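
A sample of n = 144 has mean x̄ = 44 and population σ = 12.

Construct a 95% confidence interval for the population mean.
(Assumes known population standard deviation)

Confidence level: 95%, α = 0.05
z_0.025 = 1.960
SE = σ/√n = 12/√144 = 1.0000
Margin of error = 1.960 × 1.0000 = 1.9600
CI: x̄ ± margin = 44 ± 1.9600
CI: (42.0400, 45.9600)

Answer: (42.0400, 45.9600)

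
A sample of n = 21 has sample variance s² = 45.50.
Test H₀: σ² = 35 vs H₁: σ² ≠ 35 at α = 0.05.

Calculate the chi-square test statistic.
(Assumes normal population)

df = n - 1 = 20
χ² = (n-1)s²/σ₀² = 20×45.50/35 = 26.0000
Critical values: χ²_{0.975,20} = 9.591, χ²_{0.025,20} = 34.170
Rejection region: χ² < 9.591 or χ² > 34.170
Decision: fail to reject H₀

Answer: χ² = 26.0000, fail to reject H₀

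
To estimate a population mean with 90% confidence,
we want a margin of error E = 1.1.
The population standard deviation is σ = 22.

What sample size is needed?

Answer: n = 1083

Derivation:
z_0.05 = 1.645
n = (z×σ/E)² = (1.645×22/1.1)²
n = 1082.4100
Round up: n = 1083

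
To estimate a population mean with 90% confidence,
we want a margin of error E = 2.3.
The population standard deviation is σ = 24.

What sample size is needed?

z_0.05 = 1.645
n = (z×σ/E)² = (1.645×24/2.3)²
n = 294.6447
Round up: n = 295

Answer: n = 295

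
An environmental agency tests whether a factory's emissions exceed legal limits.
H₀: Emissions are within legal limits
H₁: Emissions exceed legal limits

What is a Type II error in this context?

Answer: Failing to cite a factory whose emissions actually exceed the limit

Derivation:
Type I error: rejecting H₀ when it is actually true (false positive).
Type II error: failing to reject H₀ when H₁ is actually true (false negative).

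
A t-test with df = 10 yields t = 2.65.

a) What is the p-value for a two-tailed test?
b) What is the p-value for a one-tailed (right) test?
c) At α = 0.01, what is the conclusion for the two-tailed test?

Answer: a) 0.0243, b) 0.0122, c) fail to reject H₀

Derivation:
Using t-distribution with df = 10:
a) Two-tailed: p = 2×P(T > 2.65) = 0.0243
b) One-tailed: p = P(T > 2.65) = 0.0122
c) 0.0243 ≥ 0.01, fail to reject H₀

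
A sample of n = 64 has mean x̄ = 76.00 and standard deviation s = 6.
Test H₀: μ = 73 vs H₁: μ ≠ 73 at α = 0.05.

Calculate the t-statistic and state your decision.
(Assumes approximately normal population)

Answer: t = 4.0000, reject H₀

Derivation:
df = n - 1 = 63
SE = s/√n = 6/√64 = 0.7500
t = (x̄ - μ₀)/SE = (76.00 - 73)/0.7500 = 4.0000
Critical value: t_{0.025,63} = ±1.998
p-value ≈ 0.0002
Decision: reject H₀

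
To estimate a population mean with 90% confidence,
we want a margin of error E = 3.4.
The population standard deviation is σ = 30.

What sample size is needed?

z_0.05 = 1.645
n = (z×σ/E)² = (1.645×30/3.4)²
n = 210.6767
Round up: n = 211

Answer: n = 211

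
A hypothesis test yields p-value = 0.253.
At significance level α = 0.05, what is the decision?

Answer: fail to reject H₀

Derivation:
Compare p-value to α:
0.253 ≥ 0.05
Decision: fail to reject H₀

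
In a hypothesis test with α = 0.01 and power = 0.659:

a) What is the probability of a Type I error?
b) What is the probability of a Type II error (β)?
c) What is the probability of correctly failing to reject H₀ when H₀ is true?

Answer: a) 0.01, b) 0.341, c) 0.99

Derivation:
a) Type I error probability = α = 0.01
b) Power = P(reject H₀ | H₁ true) = 1 - β = 0.659, so Type II error probability = β = 1 - Power = 0.341
c) P(fail to reject H₀ | H₀ true) = 1 - α = 0.99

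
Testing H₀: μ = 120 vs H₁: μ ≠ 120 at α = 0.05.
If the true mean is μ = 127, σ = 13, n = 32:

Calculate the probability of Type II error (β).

Answer: β ≈ 0.1387

Derivation:
SE = σ/√n = 13/√32 = 2.2981
Critical values: μ₀ ± z_0.025×SE = 120 ± 1.960×2.2981
Acceptance region: (115.4957, 124.5043)
Under H₁ (μ = 127): z_high = (124.5043 - 127)/2.2981 = -1.0860, z_low = (115.4957 - 127)/2.2981 = -5.0060
β = P(not reject | H₁) = Φ(-1.0860) - Φ(-5.0060) ≈ 0.1387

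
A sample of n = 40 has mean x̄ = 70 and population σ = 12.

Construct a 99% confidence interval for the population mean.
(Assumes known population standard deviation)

Confidence level: 99%, α = 0.01
z_0.005 = 2.576
SE = σ/√n = 12/√40 = 1.8974
Margin of error = 2.576 × 1.8974 = 4.8877
CI: x̄ ± margin = 70 ± 4.8877
CI: (65.1123, 74.8877)

Answer: (65.1123, 74.8877)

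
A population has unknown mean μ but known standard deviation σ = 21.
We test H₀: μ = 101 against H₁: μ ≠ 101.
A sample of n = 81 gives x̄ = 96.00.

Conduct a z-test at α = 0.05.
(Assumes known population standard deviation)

Answer: z = -2.1429, reject H₀

Derivation:
Standard error: SE = σ/√n = 21/√81 = 2.3333
z-statistic: z = (x̄ - μ₀)/SE = (96.00 - 101)/2.3333 = -2.1429
Critical value: ±1.960
p-value = 0.0321
Decision: reject H₀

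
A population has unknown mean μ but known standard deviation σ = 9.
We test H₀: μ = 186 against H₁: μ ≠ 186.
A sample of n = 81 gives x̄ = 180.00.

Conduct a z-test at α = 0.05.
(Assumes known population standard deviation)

Standard error: SE = σ/√n = 9/√81 = 1.0000
z-statistic: z = (x̄ - μ₀)/SE = (180.00 - 186)/1.0000 = -6.0000
Critical value: ±1.960
p-value < 0.0001
Decision: reject H₀

Answer: z = -6.0000, reject H₀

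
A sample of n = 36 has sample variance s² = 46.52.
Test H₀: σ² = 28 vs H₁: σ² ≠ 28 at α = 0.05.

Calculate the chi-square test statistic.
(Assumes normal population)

df = n - 1 = 35
χ² = (n-1)s²/σ₀² = 35×46.52/28 = 58.1500
Critical values: χ²_{0.975,35} = 20.569, χ²_{0.025,35} = 53.203
Rejection region: χ² < 20.569 or χ² > 53.203
Decision: reject H₀

Answer: χ² = 58.1500, reject H₀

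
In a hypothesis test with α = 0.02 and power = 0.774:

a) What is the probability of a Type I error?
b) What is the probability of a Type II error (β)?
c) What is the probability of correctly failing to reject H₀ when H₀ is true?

a) Type I error probability = α = 0.02
b) Power = P(reject H₀ | H₁ true) = 1 - β = 0.774, so Type II error probability = β = 1 - Power = 0.226
c) P(fail to reject H₀ | H₀ true) = 1 - α = 0.98

Answer: a) 0.02, b) 0.226, c) 0.98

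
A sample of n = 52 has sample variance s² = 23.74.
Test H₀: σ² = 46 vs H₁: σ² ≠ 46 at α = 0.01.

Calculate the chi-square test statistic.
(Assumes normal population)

df = n - 1 = 51
χ² = (n-1)s²/σ₀² = 51×23.74/46 = 26.3204
Critical values: χ²_{0.995,51} = 28.735, χ²_{0.005,51} = 80.747
Rejection region: χ² < 28.735 or χ² > 80.747
Decision: reject H₀

Answer: χ² = 26.3204, reject H₀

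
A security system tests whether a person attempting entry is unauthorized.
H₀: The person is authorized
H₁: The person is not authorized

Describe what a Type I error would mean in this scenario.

Answer: Denying entry to an authorized person

Derivation:
Type I error (α): Rejecting H₀ when H₀ is true
Type II error (β): Failing to reject H₀ when H₁ is true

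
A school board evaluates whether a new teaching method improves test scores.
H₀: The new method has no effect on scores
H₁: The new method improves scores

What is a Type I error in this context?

A Type I error (probability α) occurs when we reject a true H₀.
A Type II error (probability β) occurs when we fail to reject a false H₀.

Answer: Concluding the new method improves scores when it actually doesn't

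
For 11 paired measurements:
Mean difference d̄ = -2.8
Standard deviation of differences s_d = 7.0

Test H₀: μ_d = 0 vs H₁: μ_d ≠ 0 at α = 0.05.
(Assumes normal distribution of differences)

Answer: t = -1.3266, fail to reject H₀

Derivation:
df = n - 1 = 10
SE = s_d/√n = 7.0/√11 = 2.1106
t = d̄/SE = -2.8/2.1106 = -1.3266
Critical value: t_{0.025,10} = ±2.228
p-value ≈ 0.2141
Decision: fail to reject H₀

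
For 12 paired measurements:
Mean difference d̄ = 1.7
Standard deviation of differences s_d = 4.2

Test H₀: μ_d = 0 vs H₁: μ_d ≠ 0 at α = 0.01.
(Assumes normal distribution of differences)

Answer: t = 1.4022, fail to reject H₀

Derivation:
df = n - 1 = 11
SE = s_d/√n = 4.2/√12 = 1.2124
t = d̄/SE = 1.7/1.2124 = 1.4022
Critical value: t_{0.005,11} = ±3.106
p-value ≈ 0.1884
Decision: fail to reject H₀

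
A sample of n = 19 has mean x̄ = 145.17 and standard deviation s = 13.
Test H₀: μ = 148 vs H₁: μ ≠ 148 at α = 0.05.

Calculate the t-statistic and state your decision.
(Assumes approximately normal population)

df = n - 1 = 18
SE = s/√n = 13/√19 = 2.9824
t = (x̄ - μ₀)/SE = (145.17 - 148)/2.9824 = -0.9489
Critical value: t_{0.025,18} = ±2.101
p-value ≈ 0.3552
Decision: fail to reject H₀

Answer: t = -0.9489, fail to reject H₀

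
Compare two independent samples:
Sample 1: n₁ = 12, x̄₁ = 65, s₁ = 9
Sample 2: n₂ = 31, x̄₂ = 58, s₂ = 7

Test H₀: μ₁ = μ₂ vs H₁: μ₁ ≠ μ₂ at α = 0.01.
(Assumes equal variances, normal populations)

Pooled variance: s²_p = [11×9² + 30×7²]/(41) = 57.5854
s_p = 7.5885
SE = s_p×√(1/n₁ + 1/n₂) = 7.5885×√(1/12 + 1/31) = 2.5800
t = (x̄₁ - x̄₂)/SE = (65 - 58)/2.5800 = 2.7132
df = 41, t-critical = ±2.701
Decision: reject H₀

Answer: t = 2.7132, reject H₀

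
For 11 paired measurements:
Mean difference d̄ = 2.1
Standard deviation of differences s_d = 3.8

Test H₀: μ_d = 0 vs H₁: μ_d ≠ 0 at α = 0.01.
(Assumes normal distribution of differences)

Answer: t = 1.8329, fail to reject H₀

Derivation:
df = n - 1 = 10
SE = s_d/√n = 3.8/√11 = 1.1457
t = d̄/SE = 2.1/1.1457 = 1.8329
Critical value: t_{0.005,10} = ±3.169
p-value ≈ 0.0967
Decision: fail to reject H₀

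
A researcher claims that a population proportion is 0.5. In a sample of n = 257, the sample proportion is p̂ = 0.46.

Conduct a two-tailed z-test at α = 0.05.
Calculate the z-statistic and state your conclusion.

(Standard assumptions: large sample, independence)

Answer: z = -1.2825, fail to reject H₀

Derivation:
H₀: p = 0.5, H₁: p ≠ 0.5
Standard error: SE = √(p₀(1-p₀)/n) = √(0.5×0.5/257) = 0.031189
z-statistic: z = (p̂ - p₀)/SE = (0.46 - 0.5)/0.031189 = -1.2825
Critical value: z_0.025 = ±1.960
p-value = 0.1997
Decision: fail to reject H₀ at α = 0.05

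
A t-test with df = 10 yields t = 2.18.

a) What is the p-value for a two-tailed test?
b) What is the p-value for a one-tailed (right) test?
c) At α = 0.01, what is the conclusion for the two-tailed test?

Using t-distribution with df = 10:
a) Two-tailed: p = 2×P(T > 2.18) = 0.0542
b) One-tailed: p = P(T > 2.18) = 0.0271
c) 0.0542 ≥ 0.01, fail to reject H₀

Answer: a) 0.0542, b) 0.0271, c) fail to reject H₀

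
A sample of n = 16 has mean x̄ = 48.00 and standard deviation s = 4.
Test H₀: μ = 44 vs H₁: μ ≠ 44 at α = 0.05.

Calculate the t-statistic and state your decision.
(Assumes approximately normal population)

df = n - 1 = 15
SE = s/√n = 4/√16 = 1.0000
t = (x̄ - μ₀)/SE = (48.00 - 44)/1.0000 = 4.0000
Critical value: t_{0.025,15} = ±2.131
p-value ≈ 0.0012
Decision: reject H₀

Answer: t = 4.0000, reject H₀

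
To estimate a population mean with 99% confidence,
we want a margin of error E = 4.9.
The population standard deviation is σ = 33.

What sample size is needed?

Answer: n = 301

Derivation:
z_0.005 = 2.576
n = (z×σ/E)² = (2.576×33/4.9)²
n = 300.9729
Round up: n = 301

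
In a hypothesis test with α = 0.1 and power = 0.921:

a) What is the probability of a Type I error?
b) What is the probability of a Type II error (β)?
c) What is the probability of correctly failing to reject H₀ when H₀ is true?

a) Type I error probability = α = 0.1
b) Power = P(reject H₀ | H₁ true) = 1 - β = 0.921, so Type II error probability = β = 1 - Power = 0.079
c) P(fail to reject H₀ | H₀ true) = 1 - α = 0.9

Answer: a) 0.1, b) 0.079, c) 0.9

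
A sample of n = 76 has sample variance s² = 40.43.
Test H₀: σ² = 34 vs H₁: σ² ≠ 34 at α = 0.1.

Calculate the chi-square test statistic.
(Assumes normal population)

Answer: χ² = 89.1838, fail to reject H₀

Derivation:
df = n - 1 = 75
χ² = (n-1)s²/σ₀² = 75×40.43/34 = 89.1838
Critical values: χ²_{0.95,75} = 56.054, χ²_{0.05,75} = 96.217
Rejection region: χ² < 56.054 or χ² > 96.217
Decision: fail to reject H₀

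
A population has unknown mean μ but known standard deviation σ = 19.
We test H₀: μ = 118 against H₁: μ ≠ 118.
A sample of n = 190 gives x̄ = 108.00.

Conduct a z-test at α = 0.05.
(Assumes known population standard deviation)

Standard error: SE = σ/√n = 19/√190 = 1.3784
z-statistic: z = (x̄ - μ₀)/SE = (108.00 - 118)/1.3784 = -7.2548
Critical value: ±1.960
p-value < 0.0001
Decision: reject H₀

Answer: z = -7.2548, reject H₀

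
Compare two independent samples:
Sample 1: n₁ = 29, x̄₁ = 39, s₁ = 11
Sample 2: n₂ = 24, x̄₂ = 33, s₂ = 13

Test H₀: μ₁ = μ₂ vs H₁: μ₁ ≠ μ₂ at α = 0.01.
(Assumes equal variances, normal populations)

Answer: t = 1.8205, fail to reject H₀

Derivation:
Pooled variance: s²_p = [28×11² + 23×13²]/(51) = 142.6471
s_p = 11.9435
SE = s_p×√(1/n₁ + 1/n₂) = 11.9435×√(1/29 + 1/24) = 3.2958
t = (x̄₁ - x̄₂)/SE = (39 - 33)/3.2958 = 1.8205
df = 51, t-critical = ±2.676
Decision: fail to reject H₀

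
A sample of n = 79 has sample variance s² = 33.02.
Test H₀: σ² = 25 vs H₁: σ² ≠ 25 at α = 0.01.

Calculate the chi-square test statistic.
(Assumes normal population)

df = n - 1 = 78
χ² = (n-1)s²/σ₀² = 78×33.02/25 = 103.0224
Critical values: χ²_{0.995,78} = 49.582, χ²_{0.005,78} = 113.911
Rejection region: χ² < 49.582 or χ² > 113.911
Decision: fail to reject H₀

Answer: χ² = 103.0224, fail to reject H₀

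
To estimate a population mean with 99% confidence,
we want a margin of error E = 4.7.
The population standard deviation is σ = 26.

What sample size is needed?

Answer: n = 204

Derivation:
z_0.005 = 2.576
n = (z×σ/E)² = (2.576×26/4.7)²
n = 203.0686
Round up: n = 204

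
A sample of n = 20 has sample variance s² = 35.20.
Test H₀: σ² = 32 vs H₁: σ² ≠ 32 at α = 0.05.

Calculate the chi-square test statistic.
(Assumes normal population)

df = n - 1 = 19
χ² = (n-1)s²/σ₀² = 19×35.20/32 = 20.9000
Critical values: χ²_{0.975,19} = 8.907, χ²_{0.025,19} = 32.852
Rejection region: χ² < 8.907 or χ² > 32.852
Decision: fail to reject H₀

Answer: χ² = 20.9000, fail to reject H₀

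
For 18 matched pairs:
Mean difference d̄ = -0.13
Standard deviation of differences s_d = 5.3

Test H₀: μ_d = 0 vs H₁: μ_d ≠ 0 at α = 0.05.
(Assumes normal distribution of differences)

df = n - 1 = 17
SE = s_d/√n = 5.3/√18 = 1.2492
t = d̄/SE = -0.13/1.2492 = -0.1041
Critical value: t_{0.025,17} = ±2.110
p-value ≈ 0.9183
Decision: fail to reject H₀

Answer: t = -0.1041, fail to reject H₀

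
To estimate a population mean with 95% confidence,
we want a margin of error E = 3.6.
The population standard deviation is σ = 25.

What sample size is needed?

Answer: n = 186

Derivation:
z_0.025 = 1.960
n = (z×σ/E)² = (1.960×25/3.6)²
n = 185.2623
Round up: n = 186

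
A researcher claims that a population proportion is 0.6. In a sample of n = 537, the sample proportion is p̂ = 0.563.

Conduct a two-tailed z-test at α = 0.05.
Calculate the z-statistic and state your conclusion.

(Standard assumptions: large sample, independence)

H₀: p = 0.6, H₁: p ≠ 0.6
Standard error: SE = √(p₀(1-p₀)/n) = √(0.6×0.4/537) = 0.021141
z-statistic: z = (p̂ - p₀)/SE = (0.563 - 0.6)/0.021141 = -1.7502
Critical value: z_0.025 = ±1.960
p-value = 0.0801
Decision: fail to reject H₀ at α = 0.05

Answer: z = -1.7502, fail to reject H₀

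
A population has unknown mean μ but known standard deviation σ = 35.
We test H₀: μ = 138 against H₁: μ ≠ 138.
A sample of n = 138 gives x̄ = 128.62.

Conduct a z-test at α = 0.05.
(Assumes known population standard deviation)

Standard error: SE = σ/√n = 35/√138 = 2.9794
z-statistic: z = (x̄ - μ₀)/SE = (128.62 - 138)/2.9794 = -3.1483
Critical value: ±1.960
p-value = 0.0016
Decision: reject H₀

Answer: z = -3.1483, reject H₀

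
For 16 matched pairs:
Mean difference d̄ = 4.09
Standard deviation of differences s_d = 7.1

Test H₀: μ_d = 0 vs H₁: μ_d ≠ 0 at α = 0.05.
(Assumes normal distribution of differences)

df = n - 1 = 15
SE = s_d/√n = 7.1/√16 = 1.7750
t = d̄/SE = 4.09/1.7750 = 2.3042
Critical value: t_{0.025,15} = ±2.131
p-value ≈ 0.0359
Decision: reject H₀

Answer: t = 2.3042, reject H₀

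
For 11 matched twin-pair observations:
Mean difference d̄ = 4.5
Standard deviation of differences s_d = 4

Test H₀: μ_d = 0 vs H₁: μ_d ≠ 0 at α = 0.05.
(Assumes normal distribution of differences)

Answer: t = 3.7313, reject H₀

Derivation:
df = n - 1 = 10
SE = s_d/√n = 4/√11 = 1.2060
t = d̄/SE = 4.5/1.2060 = 3.7313
Critical value: t_{0.025,10} = ±2.228
p-value ≈ 0.0039
Decision: reject H₀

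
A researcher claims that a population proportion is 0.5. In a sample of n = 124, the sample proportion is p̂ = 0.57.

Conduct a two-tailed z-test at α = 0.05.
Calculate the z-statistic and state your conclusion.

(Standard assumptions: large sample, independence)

Answer: z = 1.5590, fail to reject H₀

Derivation:
H₀: p = 0.5, H₁: p ≠ 0.5
Standard error: SE = √(p₀(1-p₀)/n) = √(0.5×0.5/124) = 0.044901
z-statistic: z = (p̂ - p₀)/SE = (0.57 - 0.5)/0.044901 = 1.5590
Critical value: z_0.025 = ±1.960
p-value = 0.1190
Decision: fail to reject H₀ at α = 0.05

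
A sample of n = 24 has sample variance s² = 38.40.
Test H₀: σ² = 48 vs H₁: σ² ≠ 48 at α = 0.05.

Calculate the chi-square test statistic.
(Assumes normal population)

Answer: χ² = 18.4000, fail to reject H₀

Derivation:
df = n - 1 = 23
χ² = (n-1)s²/σ₀² = 23×38.40/48 = 18.4000
Critical values: χ²_{0.975,23} = 11.689, χ²_{0.025,23} = 38.076
Rejection region: χ² < 11.689 or χ² > 38.076
Decision: fail to reject H₀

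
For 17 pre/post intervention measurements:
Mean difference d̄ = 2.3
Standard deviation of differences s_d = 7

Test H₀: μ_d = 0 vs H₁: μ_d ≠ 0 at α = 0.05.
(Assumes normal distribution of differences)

df = n - 1 = 16
SE = s_d/√n = 7/√17 = 1.6977
t = d̄/SE = 2.3/1.6977 = 1.3548
Critical value: t_{0.025,16} = ±2.120
p-value ≈ 0.1943
Decision: fail to reject H₀

Answer: t = 1.3548, fail to reject H₀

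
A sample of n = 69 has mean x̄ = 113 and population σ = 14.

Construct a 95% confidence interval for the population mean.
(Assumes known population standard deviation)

Confidence level: 95%, α = 0.05
z_0.025 = 1.960
SE = σ/√n = 14/√69 = 1.6854
Margin of error = 1.960 × 1.6854 = 3.3034
CI: x̄ ± margin = 113 ± 3.3034
CI: (109.6966, 116.3034)

Answer: (109.6966, 116.3034)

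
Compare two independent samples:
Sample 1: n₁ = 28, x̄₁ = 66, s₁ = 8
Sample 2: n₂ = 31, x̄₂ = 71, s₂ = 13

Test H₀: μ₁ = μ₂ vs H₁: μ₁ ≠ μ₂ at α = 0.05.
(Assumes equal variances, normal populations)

Answer: t = -1.7561, fail to reject H₀

Derivation:
Pooled variance: s²_p = [27×8² + 30×13²]/(57) = 119.2632
s_p = 10.9208
SE = s_p×√(1/n₁ + 1/n₂) = 10.9208×√(1/28 + 1/31) = 2.8472
t = (x̄₁ - x̄₂)/SE = (66 - 71)/2.8472 = -1.7561
df = 57, t-critical = ±2.002
Decision: fail to reject H₀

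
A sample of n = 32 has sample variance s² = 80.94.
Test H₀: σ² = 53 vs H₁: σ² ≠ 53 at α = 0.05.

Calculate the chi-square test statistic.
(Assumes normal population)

Answer: χ² = 47.3423, fail to reject H₀

Derivation:
df = n - 1 = 31
χ² = (n-1)s²/σ₀² = 31×80.94/53 = 47.3423
Critical values: χ²_{0.975,31} = 17.539, χ²_{0.025,31} = 48.232
Rejection region: χ² < 17.539 or χ² > 48.232
Decision: fail to reject H₀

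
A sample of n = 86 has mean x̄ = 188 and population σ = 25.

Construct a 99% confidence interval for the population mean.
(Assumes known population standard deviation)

Confidence level: 99%, α = 0.01
z_0.005 = 2.576
SE = σ/√n = 25/√86 = 2.6958
Margin of error = 2.576 × 2.6958 = 6.9444
CI: x̄ ± margin = 188 ± 6.9444
CI: (181.0556, 194.9444)

Answer: (181.0556, 194.9444)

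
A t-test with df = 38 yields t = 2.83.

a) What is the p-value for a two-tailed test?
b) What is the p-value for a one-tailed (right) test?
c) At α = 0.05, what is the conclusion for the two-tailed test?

Using t-distribution with df = 38:
a) Two-tailed: p = 2×P(T > 2.83) = 0.0074
b) One-tailed: p = P(T > 2.83) = 0.0037
c) 0.0074 < 0.05, reject H₀

Answer: a) 0.0074, b) 0.0037, c) reject H₀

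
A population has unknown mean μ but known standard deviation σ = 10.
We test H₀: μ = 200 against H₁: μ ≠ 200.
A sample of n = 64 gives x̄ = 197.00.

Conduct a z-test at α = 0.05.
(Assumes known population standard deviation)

Answer: z = -2.4000, reject H₀

Derivation:
Standard error: SE = σ/√n = 10/√64 = 1.2500
z-statistic: z = (x̄ - μ₀)/SE = (197.00 - 200)/1.2500 = -2.4000
Critical value: ±1.960
p-value = 0.0164
Decision: reject H₀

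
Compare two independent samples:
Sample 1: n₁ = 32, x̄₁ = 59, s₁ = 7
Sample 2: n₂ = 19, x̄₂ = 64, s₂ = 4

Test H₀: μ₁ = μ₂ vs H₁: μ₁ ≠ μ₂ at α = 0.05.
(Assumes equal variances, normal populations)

Answer: t = -2.8428, reject H₀

Derivation:
Pooled variance: s²_p = [31×7² + 18×4²]/(49) = 36.8776
s_p = 6.0727
SE = s_p×√(1/n₁ + 1/n₂) = 6.0727×√(1/32 + 1/19) = 1.7588
t = (x̄₁ - x̄₂)/SE = (59 - 64)/1.7588 = -2.8428
df = 49, t-critical = ±2.010
Decision: reject H₀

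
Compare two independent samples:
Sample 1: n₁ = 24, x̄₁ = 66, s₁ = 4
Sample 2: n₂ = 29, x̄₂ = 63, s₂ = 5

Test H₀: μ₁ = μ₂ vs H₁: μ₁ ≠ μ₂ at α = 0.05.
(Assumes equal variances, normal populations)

Answer: t = 2.3757, reject H₀

Derivation:
Pooled variance: s²_p = [23×4² + 28×5²]/(51) = 20.9412
s_p = 4.5762
SE = s_p×√(1/n₁ + 1/n₂) = 4.5762×√(1/24 + 1/29) = 1.2628
t = (x̄₁ - x̄₂)/SE = (66 - 63)/1.2628 = 2.3757
df = 51, t-critical = ±2.008
Decision: reject H₀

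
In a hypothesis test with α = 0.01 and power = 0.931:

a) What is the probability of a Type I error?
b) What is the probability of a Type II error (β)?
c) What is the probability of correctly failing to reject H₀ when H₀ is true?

Answer: a) 0.01, b) 0.069, c) 0.99

Derivation:
a) Type I error probability = α = 0.01
b) Power = P(reject H₀ | H₁ true) = 1 - β = 0.931, so Type II error probability = β = 1 - Power = 0.069
c) P(fail to reject H₀ | H₀ true) = 1 - α = 0.99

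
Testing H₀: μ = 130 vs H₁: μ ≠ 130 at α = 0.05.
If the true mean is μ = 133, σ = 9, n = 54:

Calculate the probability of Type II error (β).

Answer: β ≈ 0.3122

Derivation:
SE = σ/√n = 9/√54 = 1.2247
Critical values: μ₀ ± z_0.025×SE = 130 ± 1.960×1.2247
Acceptance region: (127.5996, 132.4004)
Under H₁ (μ = 133): z_high = (132.4004 - 133)/1.2247 = -0.4896, z_low = (127.5996 - 133)/1.2247 = -4.4096
β = P(not reject | H₁) = Φ(-0.4896) - Φ(-4.4096) ≈ 0.3122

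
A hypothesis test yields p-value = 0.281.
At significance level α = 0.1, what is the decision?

Answer: fail to reject H₀

Derivation:
Compare p-value to α:
0.281 ≥ 0.1
Decision: fail to reject H₀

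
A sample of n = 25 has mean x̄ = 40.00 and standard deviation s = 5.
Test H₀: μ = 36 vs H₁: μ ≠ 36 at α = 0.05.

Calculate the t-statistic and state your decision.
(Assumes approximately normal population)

df = n - 1 = 24
SE = s/√n = 5/√25 = 1.0000
t = (x̄ - μ₀)/SE = (40.00 - 36)/1.0000 = 4.0000
Critical value: t_{0.025,24} = ±2.064
p-value ≈ 0.0005
Decision: reject H₀

Answer: t = 4.0000, reject H₀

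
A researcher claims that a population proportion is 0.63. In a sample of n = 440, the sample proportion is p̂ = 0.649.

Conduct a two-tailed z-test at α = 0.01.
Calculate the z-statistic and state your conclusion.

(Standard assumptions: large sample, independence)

Answer: z = 0.8255, fail to reject H₀

Derivation:
H₀: p = 0.63, H₁: p ≠ 0.63
Standard error: SE = √(p₀(1-p₀)/n) = √(0.63×0.37/440) = 0.023017
z-statistic: z = (p̂ - p₀)/SE = (0.649 - 0.63)/0.023017 = 0.8255
Critical value: z_0.005 = ±2.576
p-value = 0.4091
Decision: fail to reject H₀ at α = 0.01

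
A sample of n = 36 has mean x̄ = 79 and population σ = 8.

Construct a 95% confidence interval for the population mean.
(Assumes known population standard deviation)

Confidence level: 95%, α = 0.05
z_0.025 = 1.960
SE = σ/√n = 8/√36 = 1.3333
Margin of error = 1.960 × 1.3333 = 2.6133
CI: x̄ ± margin = 79 ± 2.6133
CI: (76.3867, 81.6133)

Answer: (76.3867, 81.6133)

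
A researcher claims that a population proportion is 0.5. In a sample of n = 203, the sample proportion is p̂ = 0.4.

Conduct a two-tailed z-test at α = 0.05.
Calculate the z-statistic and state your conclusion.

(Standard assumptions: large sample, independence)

Answer: z = -2.8496, reject H₀

Derivation:
H₀: p = 0.5, H₁: p ≠ 0.5
Standard error: SE = √(p₀(1-p₀)/n) = √(0.5×0.5/203) = 0.035093
z-statistic: z = (p̂ - p₀)/SE = (0.4 - 0.5)/0.035093 = -2.8496
Critical value: z_0.025 = ±1.960
p-value = 0.0044
Decision: reject H₀ at α = 0.05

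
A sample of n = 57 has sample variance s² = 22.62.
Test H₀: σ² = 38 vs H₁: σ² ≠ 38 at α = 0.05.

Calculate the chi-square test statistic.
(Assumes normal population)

Answer: χ² = 33.3347, reject H₀

Derivation:
df = n - 1 = 56
χ² = (n-1)s²/σ₀² = 56×22.62/38 = 33.3347
Critical values: χ²_{0.975,56} = 37.212, χ²_{0.025,56} = 78.567
Rejection region: χ² < 37.212 or χ² > 78.567
Decision: reject H₀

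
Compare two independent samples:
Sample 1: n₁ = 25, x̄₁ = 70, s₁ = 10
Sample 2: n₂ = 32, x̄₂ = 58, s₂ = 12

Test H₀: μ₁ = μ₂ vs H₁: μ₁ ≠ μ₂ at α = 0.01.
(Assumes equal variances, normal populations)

Answer: t = 4.0243, reject H₀

Derivation:
Pooled variance: s²_p = [24×10² + 31×12²]/(55) = 124.8000
s_p = 11.1714
SE = s_p×√(1/n₁ + 1/n₂) = 11.1714×√(1/25 + 1/32) = 2.9819
t = (x̄₁ - x̄₂)/SE = (70 - 58)/2.9819 = 4.0243
df = 55, t-critical = ±2.668
Decision: reject H₀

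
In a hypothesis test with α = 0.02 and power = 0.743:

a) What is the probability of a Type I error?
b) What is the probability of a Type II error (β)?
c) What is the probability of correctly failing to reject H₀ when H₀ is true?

Answer: a) 0.02, b) 0.257, c) 0.98

Derivation:
a) Type I error probability = α = 0.02
b) Power = P(reject H₀ | H₁ true) = 1 - β = 0.743, so Type II error probability = β = 1 - Power = 0.257
c) P(fail to reject H₀ | H₀ true) = 1 - α = 0.98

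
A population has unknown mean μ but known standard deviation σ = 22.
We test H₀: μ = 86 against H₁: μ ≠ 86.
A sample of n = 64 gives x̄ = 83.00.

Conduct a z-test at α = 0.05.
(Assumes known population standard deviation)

Answer: z = -1.0909, fail to reject H₀

Derivation:
Standard error: SE = σ/√n = 22/√64 = 2.7500
z-statistic: z = (x̄ - μ₀)/SE = (83.00 - 86)/2.7500 = -1.0909
Critical value: ±1.960
p-value = 0.2753
Decision: fail to reject H₀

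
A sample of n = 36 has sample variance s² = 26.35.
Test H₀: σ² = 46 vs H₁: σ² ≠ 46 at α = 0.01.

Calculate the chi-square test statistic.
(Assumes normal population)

Answer: χ² = 20.0489, fail to reject H₀

Derivation:
df = n - 1 = 35
χ² = (n-1)s²/σ₀² = 35×26.35/46 = 20.0489
Critical values: χ²_{0.995,35} = 17.192, χ²_{0.005,35} = 60.275
Rejection region: χ² < 17.192 or χ² > 60.275
Decision: fail to reject H₀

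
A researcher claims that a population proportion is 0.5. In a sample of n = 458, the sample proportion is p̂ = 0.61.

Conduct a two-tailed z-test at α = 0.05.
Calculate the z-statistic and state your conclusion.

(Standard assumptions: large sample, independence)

Answer: z = 4.7083, reject H₀

Derivation:
H₀: p = 0.5, H₁: p ≠ 0.5
Standard error: SE = √(p₀(1-p₀)/n) = √(0.5×0.5/458) = 0.023363
z-statistic: z = (p̂ - p₀)/SE = (0.61 - 0.5)/0.023363 = 4.7083
Critical value: z_0.025 = ±1.960
p-value < 0.0001
Decision: reject H₀ at α = 0.05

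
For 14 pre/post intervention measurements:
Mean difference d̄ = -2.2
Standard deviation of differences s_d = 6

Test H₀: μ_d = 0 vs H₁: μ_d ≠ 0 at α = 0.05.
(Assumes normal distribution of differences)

df = n - 1 = 13
SE = s_d/√n = 6/√14 = 1.6036
t = d̄/SE = -2.2/1.6036 = -1.3719
Critical value: t_{0.025,13} = ±2.160
p-value ≈ 0.1933
Decision: fail to reject H₀

Answer: t = -1.3719, fail to reject H₀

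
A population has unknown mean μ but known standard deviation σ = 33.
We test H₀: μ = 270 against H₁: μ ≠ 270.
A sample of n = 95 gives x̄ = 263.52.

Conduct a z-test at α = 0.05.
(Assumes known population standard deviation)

Standard error: SE = σ/√n = 33/√95 = 3.3857
z-statistic: z = (x̄ - μ₀)/SE = (263.52 - 270)/3.3857 = -1.9139
Critical value: ±1.960
p-value = 0.0556
Decision: fail to reject H₀

Answer: z = -1.9139, fail to reject H₀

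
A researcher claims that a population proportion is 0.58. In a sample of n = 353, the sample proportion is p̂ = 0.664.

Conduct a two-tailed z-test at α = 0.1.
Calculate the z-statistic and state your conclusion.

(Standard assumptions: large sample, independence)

Answer: z = 3.1977, reject H₀

Derivation:
H₀: p = 0.58, H₁: p ≠ 0.58
Standard error: SE = √(p₀(1-p₀)/n) = √(0.58×0.42/353) = 0.026269
z-statistic: z = (p̂ - p₀)/SE = (0.664 - 0.58)/0.026269 = 3.1977
Critical value: z_0.05 = ±1.645
p-value = 0.0014
Decision: reject H₀ at α = 0.1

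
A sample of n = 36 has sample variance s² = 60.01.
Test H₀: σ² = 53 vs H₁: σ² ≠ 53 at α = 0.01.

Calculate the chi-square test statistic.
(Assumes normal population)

Answer: χ² = 39.6292, fail to reject H₀

Derivation:
df = n - 1 = 35
χ² = (n-1)s²/σ₀² = 35×60.01/53 = 39.6292
Critical values: χ²_{0.995,35} = 17.192, χ²_{0.005,35} = 60.275
Rejection region: χ² < 17.192 or χ² > 60.275
Decision: fail to reject H₀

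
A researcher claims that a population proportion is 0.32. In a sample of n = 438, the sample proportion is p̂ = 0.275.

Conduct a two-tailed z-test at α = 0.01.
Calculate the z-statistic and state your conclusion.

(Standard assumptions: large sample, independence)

Answer: z = -2.0189, fail to reject H₀

Derivation:
H₀: p = 0.32, H₁: p ≠ 0.32
Standard error: SE = √(p₀(1-p₀)/n) = √(0.32×0.68/438) = 0.022289
z-statistic: z = (p̂ - p₀)/SE = (0.275 - 0.32)/0.022289 = -2.0189
Critical value: z_0.005 = ±2.576
p-value = 0.0435
Decision: fail to reject H₀ at α = 0.01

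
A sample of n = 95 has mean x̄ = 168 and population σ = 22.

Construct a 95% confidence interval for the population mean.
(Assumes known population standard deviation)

Confidence level: 95%, α = 0.05
z_0.025 = 1.960
SE = σ/√n = 22/√95 = 2.2572
Margin of error = 1.960 × 2.2572 = 4.4241
CI: x̄ ± margin = 168 ± 4.4241
CI: (163.5759, 172.4241)

Answer: (163.5759, 172.4241)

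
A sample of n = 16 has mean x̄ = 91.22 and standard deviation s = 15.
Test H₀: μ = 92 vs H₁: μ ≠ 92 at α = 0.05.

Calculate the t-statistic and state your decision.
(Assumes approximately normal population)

df = n - 1 = 15
SE = s/√n = 15/√16 = 3.7500
t = (x̄ - μ₀)/SE = (91.22 - 92)/3.7500 = -0.2080
Critical value: t_{0.025,15} = ±2.131
p-value ≈ 0.8380
Decision: fail to reject H₀

Answer: t = -0.2080, fail to reject H₀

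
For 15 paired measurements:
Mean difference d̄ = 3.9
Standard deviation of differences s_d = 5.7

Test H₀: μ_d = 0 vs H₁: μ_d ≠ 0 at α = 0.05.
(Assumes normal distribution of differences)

df = n - 1 = 14
SE = s_d/√n = 5.7/√15 = 1.4717
t = d̄/SE = 3.9/1.4717 = 2.6500
Critical value: t_{0.025,14} = ±2.145
p-value ≈ 0.0190
Decision: reject H₀

Answer: t = 2.6500, reject H₀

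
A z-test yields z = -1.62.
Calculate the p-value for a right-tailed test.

Answer: p-value ≈ 0.9474

Derivation:
For z = -1.62:
p = P(Z > -1.62) = 1 - Φ(-1.62) = 0.9474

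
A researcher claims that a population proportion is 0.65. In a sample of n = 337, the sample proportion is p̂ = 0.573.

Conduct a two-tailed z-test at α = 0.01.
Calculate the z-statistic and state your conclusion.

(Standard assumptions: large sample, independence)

Answer: z = -2.9636, reject H₀

Derivation:
H₀: p = 0.65, H₁: p ≠ 0.65
Standard error: SE = √(p₀(1-p₀)/n) = √(0.65×0.35/337) = 0.025982
z-statistic: z = (p̂ - p₀)/SE = (0.573 - 0.65)/0.025982 = -2.9636
Critical value: z_0.005 = ±2.576
p-value = 0.0030
Decision: reject H₀ at α = 0.01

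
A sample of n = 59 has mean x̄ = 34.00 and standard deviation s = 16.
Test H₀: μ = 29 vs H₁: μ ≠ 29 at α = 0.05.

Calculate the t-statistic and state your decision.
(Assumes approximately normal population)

Answer: t = 2.4004, reject H₀

Derivation:
df = n - 1 = 58
SE = s/√n = 16/√59 = 2.0830
t = (x̄ - μ₀)/SE = (34.00 - 29)/2.0830 = 2.4004
Critical value: t_{0.025,58} = ±2.002
p-value ≈ 0.0196
Decision: reject H₀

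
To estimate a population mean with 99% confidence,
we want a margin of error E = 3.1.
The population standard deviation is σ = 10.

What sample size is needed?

z_0.005 = 2.576
n = (z×σ/E)² = (2.576×10/3.1)²
n = 69.0507
Round up: n = 70

Answer: n = 70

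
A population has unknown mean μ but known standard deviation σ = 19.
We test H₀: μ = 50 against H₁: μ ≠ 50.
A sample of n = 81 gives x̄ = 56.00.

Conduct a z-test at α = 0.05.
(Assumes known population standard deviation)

Standard error: SE = σ/√n = 19/√81 = 2.1111
z-statistic: z = (x̄ - μ₀)/SE = (56.00 - 50)/2.1111 = 2.8421
Critical value: ±1.960
p-value = 0.0045
Decision: reject H₀

Answer: z = 2.8421, reject H₀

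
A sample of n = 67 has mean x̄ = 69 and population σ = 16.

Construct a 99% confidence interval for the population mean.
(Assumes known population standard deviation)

Confidence level: 99%, α = 0.01
z_0.005 = 2.576
SE = σ/√n = 16/√67 = 1.9547
Margin of error = 2.576 × 1.9547 = 5.0353
CI: x̄ ± margin = 69 ± 5.0353
CI: (63.9647, 74.0353)

Answer: (63.9647, 74.0353)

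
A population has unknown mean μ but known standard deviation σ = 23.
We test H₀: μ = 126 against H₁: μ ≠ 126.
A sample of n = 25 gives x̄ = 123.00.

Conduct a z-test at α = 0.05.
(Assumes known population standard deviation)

Standard error: SE = σ/√n = 23/√25 = 4.6000
z-statistic: z = (x̄ - μ₀)/SE = (123.00 - 126)/4.6000 = -0.6522
Critical value: ±1.960
p-value = 0.5143
Decision: fail to reject H₀

Answer: z = -0.6522, fail to reject H₀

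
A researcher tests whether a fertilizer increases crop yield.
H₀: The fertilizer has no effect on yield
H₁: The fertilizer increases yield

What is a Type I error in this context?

Type I error: rejecting H₀ when it is actually true (false positive).
Type II error: failing to reject H₀ when H₁ is actually true (false negative).

Answer: Concluding the fertilizer works when it doesn't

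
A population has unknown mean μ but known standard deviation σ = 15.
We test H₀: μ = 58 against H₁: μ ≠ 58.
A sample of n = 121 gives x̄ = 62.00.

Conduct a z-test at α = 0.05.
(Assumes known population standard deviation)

Standard error: SE = σ/√n = 15/√121 = 1.3636
z-statistic: z = (x̄ - μ₀)/SE = (62.00 - 58)/1.3636 = 2.9334
Critical value: ±1.960
p-value = 0.0034
Decision: reject H₀

Answer: z = 2.9334, reject H₀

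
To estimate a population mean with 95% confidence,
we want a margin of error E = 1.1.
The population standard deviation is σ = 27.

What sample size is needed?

Answer: n = 2315

Derivation:
z_0.025 = 1.960
n = (z×σ/E)² = (1.960×27/1.1)²
n = 2314.4846
Round up: n = 2315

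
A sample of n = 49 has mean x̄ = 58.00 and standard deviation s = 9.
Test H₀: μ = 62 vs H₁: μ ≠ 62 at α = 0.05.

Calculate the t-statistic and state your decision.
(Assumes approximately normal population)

Answer: t = -3.1111, reject H₀

Derivation:
df = n - 1 = 48
SE = s/√n = 9/√49 = 1.2857
t = (x̄ - μ₀)/SE = (58.00 - 62)/1.2857 = -3.1111
Critical value: t_{0.025,48} = ±2.011
p-value ≈ 0.0031
Decision: reject H₀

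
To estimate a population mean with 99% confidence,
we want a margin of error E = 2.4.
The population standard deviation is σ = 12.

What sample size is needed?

z_0.005 = 2.576
n = (z×σ/E)² = (2.576×12/2.4)²
n = 165.8944
Round up: n = 166

Answer: n = 166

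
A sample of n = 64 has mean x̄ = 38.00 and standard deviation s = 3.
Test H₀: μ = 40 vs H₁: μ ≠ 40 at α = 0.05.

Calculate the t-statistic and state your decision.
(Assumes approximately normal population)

Answer: t = -5.3333, reject H₀

Derivation:
df = n - 1 = 63
SE = s/√n = 3/√64 = 0.3750
t = (x̄ - μ₀)/SE = (38.00 - 40)/0.3750 = -5.3333
Critical value: t_{0.025,63} = ±1.998
p-value < 0.0001
Decision: reject H₀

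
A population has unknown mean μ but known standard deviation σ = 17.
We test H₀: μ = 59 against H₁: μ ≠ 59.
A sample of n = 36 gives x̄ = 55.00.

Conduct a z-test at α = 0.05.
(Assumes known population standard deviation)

Standard error: SE = σ/√n = 17/√36 = 2.8333
z-statistic: z = (x̄ - μ₀)/SE = (55.00 - 59)/2.8333 = -1.4118
Critical value: ±1.960
p-value = 0.1580
Decision: fail to reject H₀

Answer: z = -1.4118, fail to reject H₀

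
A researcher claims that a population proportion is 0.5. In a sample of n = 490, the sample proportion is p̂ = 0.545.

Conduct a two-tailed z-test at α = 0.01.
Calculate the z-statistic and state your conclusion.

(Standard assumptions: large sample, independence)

Answer: z = 1.9922, fail to reject H₀

Derivation:
H₀: p = 0.5, H₁: p ≠ 0.5
Standard error: SE = √(p₀(1-p₀)/n) = √(0.5×0.5/490) = 0.022588
z-statistic: z = (p̂ - p₀)/SE = (0.545 - 0.5)/0.022588 = 1.9922
Critical value: z_0.005 = ±2.576
p-value = 0.0463
Decision: fail to reject H₀ at α = 0.01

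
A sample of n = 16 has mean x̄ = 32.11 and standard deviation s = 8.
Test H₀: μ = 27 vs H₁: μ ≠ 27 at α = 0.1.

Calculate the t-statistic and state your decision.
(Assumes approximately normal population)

Answer: t = 2.5550, reject H₀

Derivation:
df = n - 1 = 15
SE = s/√n = 8/√16 = 2.0000
t = (x̄ - μ₀)/SE = (32.11 - 27)/2.0000 = 2.5550
Critical value: t_{0.05,15} = ±1.753
p-value ≈ 0.0220
Decision: reject H₀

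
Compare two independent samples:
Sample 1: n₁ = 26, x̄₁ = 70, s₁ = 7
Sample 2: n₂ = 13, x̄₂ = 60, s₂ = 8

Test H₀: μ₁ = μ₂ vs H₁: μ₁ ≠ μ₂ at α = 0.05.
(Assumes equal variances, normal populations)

Answer: t = 4.0112, reject H₀

Derivation:
Pooled variance: s²_p = [25×7² + 12×8²]/(37) = 53.8649
s_p = 7.3393
SE = s_p×√(1/n₁ + 1/n₂) = 7.3393×√(1/26 + 1/13) = 2.4930
t = (x̄₁ - x̄₂)/SE = (70 - 60)/2.4930 = 4.0112
df = 37, t-critical = ±2.026
Decision: reject H₀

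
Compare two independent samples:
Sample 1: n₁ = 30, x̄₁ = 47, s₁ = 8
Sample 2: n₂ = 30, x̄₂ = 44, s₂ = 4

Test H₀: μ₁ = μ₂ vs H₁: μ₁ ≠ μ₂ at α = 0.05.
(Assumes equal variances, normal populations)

Pooled variance: s²_p = [29×8² + 29×4²]/(58) = 40.0000
s_p = 6.3246
SE = s_p×√(1/n₁ + 1/n₂) = 6.3246×√(1/30 + 1/30) = 1.6330
t = (x̄₁ - x̄₂)/SE = (47 - 44)/1.6330 = 1.8371
df = 58, t-critical = ±2.002
Decision: fail to reject H₀

Answer: t = 1.8371, fail to reject H₀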